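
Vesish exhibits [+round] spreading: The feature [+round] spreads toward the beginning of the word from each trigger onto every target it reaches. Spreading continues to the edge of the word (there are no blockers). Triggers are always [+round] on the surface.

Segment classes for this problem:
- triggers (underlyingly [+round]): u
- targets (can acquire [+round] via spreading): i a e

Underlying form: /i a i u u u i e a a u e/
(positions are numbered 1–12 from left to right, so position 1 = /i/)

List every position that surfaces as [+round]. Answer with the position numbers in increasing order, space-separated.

1 2 3 4 5 6 7 8 9 10 11

From /u/ at 4 leftward: 3 /i/ → [+round]; 2 /a/ → [+round]; 1 /i/ → [+round]; word edge.
From /u/ at 5 leftward: 4 /u/ is itself a trigger — this domain ends here.
From /u/ at 6 leftward: 5 /u/ is itself a trigger — this domain ends here.
From /u/ at 11 leftward: 10 /a/ → [+round]; 9 /a/ → [+round]; 8 /e/ → [+round]; 7 /i/ → [+round]; 6 /u/ is itself a trigger — this domain ends here.
Target with no active source: position 12 stays [-round].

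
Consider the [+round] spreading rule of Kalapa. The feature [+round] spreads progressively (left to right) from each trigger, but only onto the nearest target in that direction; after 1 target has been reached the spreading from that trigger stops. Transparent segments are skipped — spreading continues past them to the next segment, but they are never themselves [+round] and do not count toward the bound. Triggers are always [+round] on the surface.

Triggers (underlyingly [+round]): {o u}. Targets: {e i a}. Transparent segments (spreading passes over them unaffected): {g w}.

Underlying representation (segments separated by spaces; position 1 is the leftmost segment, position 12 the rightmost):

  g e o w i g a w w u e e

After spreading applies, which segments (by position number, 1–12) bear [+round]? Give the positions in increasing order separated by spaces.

3 5 10 11

From /o/ at 3 rightward: 4 /w/ transparent; 5 /i/ → [+round]; bound reached.
From /u/ at 10 rightward: 11 /e/ → [+round]; bound reached.
Targets with no active source: positions 2 7 12 stay [-round].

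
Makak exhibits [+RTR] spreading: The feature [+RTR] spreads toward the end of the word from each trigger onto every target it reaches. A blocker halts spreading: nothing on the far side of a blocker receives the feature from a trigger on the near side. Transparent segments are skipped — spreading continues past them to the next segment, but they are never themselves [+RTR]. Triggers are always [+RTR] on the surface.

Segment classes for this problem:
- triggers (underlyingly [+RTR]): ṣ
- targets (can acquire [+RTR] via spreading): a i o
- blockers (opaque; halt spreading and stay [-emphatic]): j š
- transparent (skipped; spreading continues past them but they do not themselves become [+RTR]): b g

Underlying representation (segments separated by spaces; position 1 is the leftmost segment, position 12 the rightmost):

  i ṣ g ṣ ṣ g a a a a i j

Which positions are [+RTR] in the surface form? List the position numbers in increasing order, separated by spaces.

From /ṣ/ at 2 rightward: 3 /g/ transparent; 4 /ṣ/ is itself a trigger — this domain ends here.
From /ṣ/ at 4 rightward: 5 /ṣ/ is itself a trigger — this domain ends here.
From /ṣ/ at 5 rightward: 6 /g/ transparent; 7 /a/ → [+RTR]; 8 /a/ → [+RTR]; 9 /a/ → [+RTR]; 10 /a/ → [+RTR]; 11 /i/ → [+RTR]; 12 /j/ blocks.
Target with no active source: position 1 stays [-emphatic].

2 4 5 7 8 9 10 11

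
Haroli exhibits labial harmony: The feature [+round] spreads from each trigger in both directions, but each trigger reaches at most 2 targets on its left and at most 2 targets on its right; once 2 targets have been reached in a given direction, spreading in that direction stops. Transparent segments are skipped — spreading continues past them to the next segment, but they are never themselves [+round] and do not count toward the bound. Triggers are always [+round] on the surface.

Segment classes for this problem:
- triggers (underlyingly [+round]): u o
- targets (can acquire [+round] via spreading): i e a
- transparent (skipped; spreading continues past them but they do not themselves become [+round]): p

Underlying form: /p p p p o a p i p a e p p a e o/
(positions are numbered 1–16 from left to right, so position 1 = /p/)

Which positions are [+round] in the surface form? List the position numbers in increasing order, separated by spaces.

From /o/ at 5 rightward: 6 /a/ → [+round]; 7 /p/ transparent; 8 /i/ → [+round]; bound reached.
From /o/ at 5 leftward: 4 /p/ transparent; 3 /p/ transparent; 2 /p/ transparent; 1 /p/ transparent; word edge.
From /o/ at 16 rightward: word edge.
From /o/ at 16 leftward: 15 /e/ → [+round]; 14 /a/ → [+round]; bound reached.
Targets with no active source: positions 10 11 stay [-round].

5 6 8 14 15 16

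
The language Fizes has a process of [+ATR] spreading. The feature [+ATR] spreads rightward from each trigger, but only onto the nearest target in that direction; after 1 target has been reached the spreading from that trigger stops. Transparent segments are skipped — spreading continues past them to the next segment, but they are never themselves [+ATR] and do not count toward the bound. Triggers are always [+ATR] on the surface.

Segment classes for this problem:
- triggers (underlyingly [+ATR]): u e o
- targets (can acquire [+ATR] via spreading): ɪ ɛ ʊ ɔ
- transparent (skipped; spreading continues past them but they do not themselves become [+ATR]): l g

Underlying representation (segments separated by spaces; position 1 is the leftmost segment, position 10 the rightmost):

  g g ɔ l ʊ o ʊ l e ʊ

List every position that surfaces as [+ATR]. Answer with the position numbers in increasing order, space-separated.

From /o/ at 6 rightward: 7 /ʊ/ → [+ATR]; bound reached.
From /e/ at 9 rightward: 10 /ʊ/ → [+ATR]; bound reached.
Targets with no active source: positions 3 5 stay [-ATR].

6 7 9 10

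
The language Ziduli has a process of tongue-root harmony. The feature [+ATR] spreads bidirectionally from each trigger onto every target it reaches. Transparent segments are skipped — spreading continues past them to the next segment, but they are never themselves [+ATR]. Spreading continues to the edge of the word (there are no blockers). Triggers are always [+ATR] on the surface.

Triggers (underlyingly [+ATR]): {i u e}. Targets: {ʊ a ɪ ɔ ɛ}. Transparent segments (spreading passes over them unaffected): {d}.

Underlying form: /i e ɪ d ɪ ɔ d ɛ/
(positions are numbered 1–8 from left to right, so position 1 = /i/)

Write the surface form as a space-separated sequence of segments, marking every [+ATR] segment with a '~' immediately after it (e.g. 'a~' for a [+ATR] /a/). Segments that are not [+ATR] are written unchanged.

i~ e~ ɪ~ d ɪ~ ɔ~ d ɛ~

From /i/ at 1 rightward: 2 /e/ is itself a trigger — this domain ends here.
From /i/ at 1 leftward: word edge.
From /e/ at 2 rightward: 3 /ɪ/ → [+ATR]; 4 /d/ transparent; 5 /ɪ/ → [+ATR]; 6 /ɔ/ → [+ATR]; 7 /d/ transparent; 8 /ɛ/ → [+ATR]; word edge.
From /e/ at 2 leftward: 1 /i/ is itself a trigger — this domain ends here.
[+ATR] positions on the surface: 1 2 3 5 6 8.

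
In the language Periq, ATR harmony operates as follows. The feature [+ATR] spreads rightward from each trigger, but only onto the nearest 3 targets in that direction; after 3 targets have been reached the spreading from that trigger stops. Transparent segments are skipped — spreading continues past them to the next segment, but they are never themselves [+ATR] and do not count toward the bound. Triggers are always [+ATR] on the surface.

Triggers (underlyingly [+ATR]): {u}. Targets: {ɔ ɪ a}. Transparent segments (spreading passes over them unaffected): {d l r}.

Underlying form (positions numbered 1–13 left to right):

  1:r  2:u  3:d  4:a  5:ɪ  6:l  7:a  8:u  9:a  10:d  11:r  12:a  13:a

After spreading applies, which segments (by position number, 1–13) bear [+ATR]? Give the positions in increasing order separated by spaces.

2 4 5 7 8 9 12 13

From /u/ at 2 rightward: 3 /d/ transparent; 4 /a/ → [+ATR]; 5 /ɪ/ → [+ATR]; 6 /l/ transparent; 7 /a/ → [+ATR]; bound reached.
From /u/ at 8 rightward: 9 /a/ → [+ATR]; 10 /d/ transparent; 11 /r/ transparent; 12 /a/ → [+ATR]; 13 /a/ → [+ATR]; bound reached.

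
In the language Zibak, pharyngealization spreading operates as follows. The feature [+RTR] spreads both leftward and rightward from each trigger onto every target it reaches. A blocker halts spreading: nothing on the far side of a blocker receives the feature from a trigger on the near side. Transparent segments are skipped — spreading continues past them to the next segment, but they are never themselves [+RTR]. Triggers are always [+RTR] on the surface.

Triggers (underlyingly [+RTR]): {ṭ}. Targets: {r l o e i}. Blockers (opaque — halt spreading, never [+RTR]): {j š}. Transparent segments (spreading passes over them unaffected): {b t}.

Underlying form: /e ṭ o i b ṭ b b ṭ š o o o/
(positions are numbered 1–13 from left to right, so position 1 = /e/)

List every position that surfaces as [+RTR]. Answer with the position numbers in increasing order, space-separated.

From /ṭ/ at 2 rightward: 3 /o/ → [+RTR]; 4 /i/ → [+RTR]; 5 /b/ transparent; 6 /ṭ/ is itself a trigger — this domain ends here.
From /ṭ/ at 2 leftward: 1 /e/ → [+RTR]; word edge.
From /ṭ/ at 6 rightward: 7 /b/ transparent; 8 /b/ transparent; 9 /ṭ/ is itself a trigger — this domain ends here.
From /ṭ/ at 6 leftward: 5 /b/ transparent; 4 /i/ → [+RTR]; 3 /o/ → [+RTR]; 2 /ṭ/ is itself a trigger — this domain ends here.
From /ṭ/ at 9 rightward: 10 /š/ blocks.
From /ṭ/ at 9 leftward: 8 /b/ transparent; 7 /b/ transparent; 6 /ṭ/ is itself a trigger — this domain ends here.
Targets with no active source: positions 11 12 13 stay [-emphatic].

1 2 3 4 6 9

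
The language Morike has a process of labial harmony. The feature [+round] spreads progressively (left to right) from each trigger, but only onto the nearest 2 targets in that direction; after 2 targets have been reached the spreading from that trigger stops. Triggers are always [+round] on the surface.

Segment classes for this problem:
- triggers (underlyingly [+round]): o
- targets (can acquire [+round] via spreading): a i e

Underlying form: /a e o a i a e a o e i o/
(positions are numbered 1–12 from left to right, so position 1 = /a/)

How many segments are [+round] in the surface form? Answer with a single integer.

From /o/ at 3 rightward: 4 /a/ → [+round]; 5 /i/ → [+round]; bound reached.
From /o/ at 9 rightward: 10 /e/ → [+round]; 11 /i/ → [+round]; bound reached.
From /o/ at 12 rightward: word edge.
Targets with no active source: positions 1 2 6 7 8 stay [-round].
[+round] positions on the surface: 3 4 5 9 10 11 12.

7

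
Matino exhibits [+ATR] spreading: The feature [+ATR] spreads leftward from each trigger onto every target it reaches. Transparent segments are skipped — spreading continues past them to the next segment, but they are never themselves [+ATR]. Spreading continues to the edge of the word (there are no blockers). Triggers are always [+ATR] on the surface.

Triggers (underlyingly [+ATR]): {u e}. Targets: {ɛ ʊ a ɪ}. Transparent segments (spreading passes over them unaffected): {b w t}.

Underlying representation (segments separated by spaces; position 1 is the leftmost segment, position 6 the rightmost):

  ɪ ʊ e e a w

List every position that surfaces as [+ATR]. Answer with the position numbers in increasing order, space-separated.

From /e/ at 3 leftward: 2 /ʊ/ → [+ATR]; 1 /ɪ/ → [+ATR]; word edge.
From /e/ at 4 leftward: 3 /e/ is itself a trigger — this domain ends here.
Target with no active source: position 5 stays [-ATR].

1 2 3 4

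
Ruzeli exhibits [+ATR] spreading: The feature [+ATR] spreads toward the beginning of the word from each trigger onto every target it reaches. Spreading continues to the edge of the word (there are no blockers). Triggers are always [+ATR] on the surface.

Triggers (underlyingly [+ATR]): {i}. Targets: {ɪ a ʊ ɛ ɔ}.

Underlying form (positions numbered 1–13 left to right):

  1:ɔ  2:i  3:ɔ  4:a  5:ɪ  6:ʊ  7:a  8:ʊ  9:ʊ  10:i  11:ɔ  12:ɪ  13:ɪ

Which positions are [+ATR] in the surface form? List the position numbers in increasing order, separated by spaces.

1 2 3 4 5 6 7 8 9 10

From /i/ at 2 leftward: 1 /ɔ/ → [+ATR]; word edge.
From /i/ at 10 leftward: 9 /ʊ/ → [+ATR]; 8 /ʊ/ → [+ATR]; 7 /a/ → [+ATR]; 6 /ʊ/ → [+ATR]; 5 /ɪ/ → [+ATR]; 4 /a/ → [+ATR]; 3 /ɔ/ → [+ATR]; 2 /i/ is itself a trigger — this domain ends here.
Targets with no active source: positions 11 12 13 stay [-ATR].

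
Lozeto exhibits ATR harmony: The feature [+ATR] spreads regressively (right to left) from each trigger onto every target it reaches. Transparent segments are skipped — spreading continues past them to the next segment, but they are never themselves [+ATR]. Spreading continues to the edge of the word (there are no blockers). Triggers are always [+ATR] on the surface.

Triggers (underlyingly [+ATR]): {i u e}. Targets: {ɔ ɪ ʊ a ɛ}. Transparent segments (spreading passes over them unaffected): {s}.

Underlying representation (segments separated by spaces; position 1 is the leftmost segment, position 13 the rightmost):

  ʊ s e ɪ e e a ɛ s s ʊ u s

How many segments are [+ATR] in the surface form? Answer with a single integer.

9

From /e/ at 3 leftward: 2 /s/ transparent; 1 /ʊ/ → [+ATR]; word edge.
From /e/ at 5 leftward: 4 /ɪ/ → [+ATR]; 3 /e/ is itself a trigger — this domain ends here.
From /e/ at 6 leftward: 5 /e/ is itself a trigger — this domain ends here.
From /u/ at 12 leftward: 11 /ʊ/ → [+ATR]; 10 /s/ transparent; 9 /s/ transparent; 8 /ɛ/ → [+ATR]; 7 /a/ → [+ATR]; 6 /e/ is itself a trigger — this domain ends here.
[+ATR] positions on the surface: 1 3 4 5 6 7 8 11 12.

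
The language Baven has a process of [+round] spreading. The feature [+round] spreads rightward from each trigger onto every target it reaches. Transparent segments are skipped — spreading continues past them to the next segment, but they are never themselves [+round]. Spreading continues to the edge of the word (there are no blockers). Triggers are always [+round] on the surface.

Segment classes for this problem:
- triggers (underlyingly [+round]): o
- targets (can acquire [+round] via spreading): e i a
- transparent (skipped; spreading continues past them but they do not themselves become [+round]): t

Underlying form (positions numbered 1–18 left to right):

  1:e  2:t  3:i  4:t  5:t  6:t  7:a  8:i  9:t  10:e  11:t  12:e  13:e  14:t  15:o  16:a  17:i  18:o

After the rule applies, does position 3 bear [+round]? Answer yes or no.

no

From /o/ at 15 rightward: 16 /a/ → [+round]; 17 /i/ → [+round]; 18 /o/ is itself a trigger — this domain ends here.
From /o/ at 18 rightward: word edge.
Targets with no active source: positions 1 3 7 8 10 12 13 stay [-round].
[+round] positions on the surface: 15 16 17 18.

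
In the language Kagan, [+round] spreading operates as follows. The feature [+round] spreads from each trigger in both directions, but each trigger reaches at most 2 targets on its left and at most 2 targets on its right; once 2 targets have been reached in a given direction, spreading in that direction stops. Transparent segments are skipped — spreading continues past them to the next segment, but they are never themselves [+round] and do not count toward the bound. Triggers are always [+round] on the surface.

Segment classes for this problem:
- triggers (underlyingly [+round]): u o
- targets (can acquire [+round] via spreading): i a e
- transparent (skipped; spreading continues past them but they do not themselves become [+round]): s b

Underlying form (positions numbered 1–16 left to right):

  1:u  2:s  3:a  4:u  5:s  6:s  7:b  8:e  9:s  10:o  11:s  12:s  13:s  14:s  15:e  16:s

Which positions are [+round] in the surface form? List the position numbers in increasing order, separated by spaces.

1 3 4 8 10 15

From /u/ at 1 rightward: 2 /s/ transparent; 3 /a/ → [+round]; 4 /u/ is itself a trigger — this domain ends here.
From /u/ at 1 leftward: word edge.
From /u/ at 4 rightward: 5 /s/ transparent; 6 /s/ transparent; 7 /b/ transparent; 8 /e/ → [+round]; 9 /s/ transparent; 10 /o/ is itself a trigger — this domain ends here.
From /u/ at 4 leftward: 3 /a/ → [+round]; 2 /s/ transparent; 1 /u/ is itself a trigger — this domain ends here.
From /o/ at 10 rightward: 11 /s/ transparent; 12 /s/ transparent; 13 /s/ transparent; 14 /s/ transparent; 15 /e/ → [+round]; 16 /s/ transparent; word edge.
From /o/ at 10 leftward: 9 /s/ transparent; 8 /e/ → [+round]; 7 /b/ transparent; 6 /s/ transparent; 5 /s/ transparent; 4 /u/ is itself a trigger — this domain ends here.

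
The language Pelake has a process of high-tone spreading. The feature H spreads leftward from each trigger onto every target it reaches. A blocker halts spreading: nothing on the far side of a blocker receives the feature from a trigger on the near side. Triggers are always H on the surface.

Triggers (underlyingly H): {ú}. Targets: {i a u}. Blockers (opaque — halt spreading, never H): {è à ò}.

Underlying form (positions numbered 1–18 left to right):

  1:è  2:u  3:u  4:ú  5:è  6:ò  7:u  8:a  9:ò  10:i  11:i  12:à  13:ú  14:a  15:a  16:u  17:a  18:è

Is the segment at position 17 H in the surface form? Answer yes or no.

From /ú/ at 4 leftward: 3 /u/ → H; 2 /u/ → H; 1 /è/ blocks.
From /ú/ at 13 leftward: 12 /à/ blocks.
Targets with no active source: positions 7 8 10 11 14 15 16 17 stay [-high tone].
H positions on the surface: 2 3 4 13.

no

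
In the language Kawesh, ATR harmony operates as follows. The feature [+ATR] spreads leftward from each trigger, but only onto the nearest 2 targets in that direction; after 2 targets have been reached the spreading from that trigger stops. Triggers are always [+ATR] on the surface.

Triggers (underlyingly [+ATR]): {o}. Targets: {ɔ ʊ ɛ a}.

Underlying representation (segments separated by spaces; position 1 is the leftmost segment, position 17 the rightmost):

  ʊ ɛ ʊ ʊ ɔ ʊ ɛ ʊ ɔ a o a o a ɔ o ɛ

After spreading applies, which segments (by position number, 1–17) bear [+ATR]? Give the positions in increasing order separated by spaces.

From /o/ at 11 leftward: 10 /a/ → [+ATR]; 9 /ɔ/ → [+ATR]; bound reached.
From /o/ at 13 leftward: 12 /a/ → [+ATR]; 11 /o/ is itself a trigger — this domain ends here.
From /o/ at 16 leftward: 15 /ɔ/ → [+ATR]; 14 /a/ → [+ATR]; bound reached.
Targets with no active source: positions 1 2 3 4 5 6 7 8 17 stay [-ATR].

9 10 11 12 13 14 15 16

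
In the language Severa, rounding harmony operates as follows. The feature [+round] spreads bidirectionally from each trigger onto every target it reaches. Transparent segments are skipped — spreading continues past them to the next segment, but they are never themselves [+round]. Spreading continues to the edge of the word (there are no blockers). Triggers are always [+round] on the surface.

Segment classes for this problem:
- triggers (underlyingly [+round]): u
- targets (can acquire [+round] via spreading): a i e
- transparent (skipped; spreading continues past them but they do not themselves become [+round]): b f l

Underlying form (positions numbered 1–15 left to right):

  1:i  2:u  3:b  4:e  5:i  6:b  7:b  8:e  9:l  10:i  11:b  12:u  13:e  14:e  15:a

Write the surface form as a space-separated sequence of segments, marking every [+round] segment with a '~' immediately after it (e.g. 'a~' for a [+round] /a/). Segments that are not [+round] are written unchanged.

From /u/ at 2 rightward: 3 /b/ transparent; 4 /e/ → [+round]; 5 /i/ → [+round]; 6 /b/ transparent; 7 /b/ transparent; 8 /e/ → [+round]; 9 /l/ transparent; 10 /i/ → [+round]; 11 /b/ transparent; 12 /u/ is itself a trigger — this domain ends here.
From /u/ at 2 leftward: 1 /i/ → [+round]; word edge.
From /u/ at 12 rightward: 13 /e/ → [+round]; 14 /e/ → [+round]; 15 /a/ → [+round]; word edge.
From /u/ at 12 leftward: 11 /b/ transparent; 10 /i/ → [+round]; 9 /l/ transparent; 8 /e/ → [+round]; 7 /b/ transparent; 6 /b/ transparent; 5 /i/ → [+round]; 4 /e/ → [+round]; 3 /b/ transparent; 2 /u/ is itself a trigger — this domain ends here.
[+round] positions on the surface: 1 2 4 5 8 10 12 13 14 15.

i~ u~ b e~ i~ b b e~ l i~ b u~ e~ e~ a~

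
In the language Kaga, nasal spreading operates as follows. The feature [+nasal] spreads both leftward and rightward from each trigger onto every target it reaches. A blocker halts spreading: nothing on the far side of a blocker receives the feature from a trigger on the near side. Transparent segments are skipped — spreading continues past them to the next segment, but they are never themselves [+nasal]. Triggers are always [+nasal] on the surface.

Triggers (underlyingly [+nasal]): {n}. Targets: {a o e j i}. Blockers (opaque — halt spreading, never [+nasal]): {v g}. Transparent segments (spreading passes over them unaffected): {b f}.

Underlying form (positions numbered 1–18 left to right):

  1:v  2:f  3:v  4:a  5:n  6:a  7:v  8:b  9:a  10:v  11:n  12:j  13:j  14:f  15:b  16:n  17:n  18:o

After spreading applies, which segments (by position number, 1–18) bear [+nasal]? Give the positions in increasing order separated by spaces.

4 5 6 11 12 13 16 17 18

From /n/ at 5 rightward: 6 /a/ → [+nasal]; 7 /v/ blocks.
From /n/ at 5 leftward: 4 /a/ → [+nasal]; 3 /v/ blocks.
From /n/ at 11 rightward: 12 /j/ → [+nasal]; 13 /j/ → [+nasal]; 14 /f/ transparent; 15 /b/ transparent; 16 /n/ is itself a trigger — this domain ends here.
From /n/ at 11 leftward: 10 /v/ blocks.
From /n/ at 16 rightward: 17 /n/ is itself a trigger — this domain ends here.
From /n/ at 16 leftward: 15 /b/ transparent; 14 /f/ transparent; 13 /j/ → [+nasal]; 12 /j/ → [+nasal]; 11 /n/ is itself a trigger — this domain ends here.
From /n/ at 17 rightward: 18 /o/ → [+nasal]; word edge.
From /n/ at 17 leftward: 16 /n/ is itself a trigger — this domain ends here.
Target with no active source: position 9 stays [-nasal].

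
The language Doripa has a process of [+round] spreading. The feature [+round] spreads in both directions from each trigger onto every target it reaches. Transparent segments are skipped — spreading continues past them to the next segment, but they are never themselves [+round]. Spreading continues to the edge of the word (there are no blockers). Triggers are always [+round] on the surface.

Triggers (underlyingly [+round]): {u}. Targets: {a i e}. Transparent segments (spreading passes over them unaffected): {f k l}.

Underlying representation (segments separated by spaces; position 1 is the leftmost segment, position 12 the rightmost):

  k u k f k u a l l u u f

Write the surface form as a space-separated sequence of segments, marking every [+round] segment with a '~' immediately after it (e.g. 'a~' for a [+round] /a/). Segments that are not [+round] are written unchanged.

k u~ k f k u~ a~ l l u~ u~ f

From /u/ at 2 rightward: 3 /k/ transparent; 4 /f/ transparent; 5 /k/ transparent; 6 /u/ is itself a trigger — this domain ends here.
From /u/ at 2 leftward: 1 /k/ transparent; word edge.
From /u/ at 6 rightward: 7 /a/ → [+round]; 8 /l/ transparent; 9 /l/ transparent; 10 /u/ is itself a trigger — this domain ends here.
From /u/ at 6 leftward: 5 /k/ transparent; 4 /f/ transparent; 3 /k/ transparent; 2 /u/ is itself a trigger — this domain ends here.
From /u/ at 10 rightward: 11 /u/ is itself a trigger — this domain ends here.
From /u/ at 10 leftward: 9 /l/ transparent; 8 /l/ transparent; 7 /a/ → [+round]; 6 /u/ is itself a trigger — this domain ends here.
From /u/ at 11 rightward: 12 /f/ transparent; word edge.
From /u/ at 11 leftward: 10 /u/ is itself a trigger — this domain ends here.
[+round] positions on the surface: 2 6 7 10 11.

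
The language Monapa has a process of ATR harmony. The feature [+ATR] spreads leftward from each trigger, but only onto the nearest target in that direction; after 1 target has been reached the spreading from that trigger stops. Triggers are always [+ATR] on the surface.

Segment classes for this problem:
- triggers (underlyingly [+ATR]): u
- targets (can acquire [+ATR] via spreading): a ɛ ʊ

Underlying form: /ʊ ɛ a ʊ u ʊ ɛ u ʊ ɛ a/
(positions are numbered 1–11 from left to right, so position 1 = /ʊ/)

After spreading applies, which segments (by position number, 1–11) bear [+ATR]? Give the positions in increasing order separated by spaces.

4 5 7 8

From /u/ at 5 leftward: 4 /ʊ/ → [+ATR]; bound reached.
From /u/ at 8 leftward: 7 /ɛ/ → [+ATR]; bound reached.
Targets with no active source: positions 1 2 3 6 9 10 11 stay [-ATR].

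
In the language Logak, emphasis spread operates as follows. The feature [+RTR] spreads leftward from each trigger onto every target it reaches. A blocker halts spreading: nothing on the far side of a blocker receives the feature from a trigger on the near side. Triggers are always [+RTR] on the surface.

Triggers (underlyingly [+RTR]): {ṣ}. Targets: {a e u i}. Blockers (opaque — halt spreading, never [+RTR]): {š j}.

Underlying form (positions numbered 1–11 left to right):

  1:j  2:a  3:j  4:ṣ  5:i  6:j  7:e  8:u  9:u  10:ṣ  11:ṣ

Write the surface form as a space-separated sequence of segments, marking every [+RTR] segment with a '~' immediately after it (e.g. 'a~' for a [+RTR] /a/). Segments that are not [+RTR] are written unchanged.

From /ṣ/ at 4 leftward: 3 /j/ blocks.
From /ṣ/ at 10 leftward: 9 /u/ → [+RTR]; 8 /u/ → [+RTR]; 7 /e/ → [+RTR]; 6 /j/ blocks.
From /ṣ/ at 11 leftward: 10 /ṣ/ is itself a trigger — this domain ends here.
Targets with no active source: positions 2 5 stay [-emphatic].
[+RTR] positions on the surface: 4 7 8 9 10 11.

j a j ṣ~ i j e~ u~ u~ ṣ~ ṣ~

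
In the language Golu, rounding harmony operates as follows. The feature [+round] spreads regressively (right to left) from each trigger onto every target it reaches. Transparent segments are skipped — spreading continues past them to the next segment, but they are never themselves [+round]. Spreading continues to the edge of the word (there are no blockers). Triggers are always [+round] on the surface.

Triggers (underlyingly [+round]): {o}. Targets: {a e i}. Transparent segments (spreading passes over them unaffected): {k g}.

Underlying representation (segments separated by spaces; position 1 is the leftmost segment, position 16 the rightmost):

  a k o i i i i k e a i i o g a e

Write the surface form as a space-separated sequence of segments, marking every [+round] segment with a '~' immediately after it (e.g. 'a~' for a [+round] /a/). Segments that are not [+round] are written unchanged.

From /o/ at 3 leftward: 2 /k/ transparent; 1 /a/ → [+round]; word edge.
From /o/ at 13 leftward: 12 /i/ → [+round]; 11 /i/ → [+round]; 10 /a/ → [+round]; 9 /e/ → [+round]; 8 /k/ transparent; 7 /i/ → [+round]; 6 /i/ → [+round]; 5 /i/ → [+round]; 4 /i/ → [+round]; 3 /o/ is itself a trigger — this domain ends here.
Targets with no active source: positions 15 16 stay [-round].
[+round] positions on the surface: 1 3 4 5 6 7 9 10 11 12 13.

a~ k o~ i~ i~ i~ i~ k e~ a~ i~ i~ o~ g a e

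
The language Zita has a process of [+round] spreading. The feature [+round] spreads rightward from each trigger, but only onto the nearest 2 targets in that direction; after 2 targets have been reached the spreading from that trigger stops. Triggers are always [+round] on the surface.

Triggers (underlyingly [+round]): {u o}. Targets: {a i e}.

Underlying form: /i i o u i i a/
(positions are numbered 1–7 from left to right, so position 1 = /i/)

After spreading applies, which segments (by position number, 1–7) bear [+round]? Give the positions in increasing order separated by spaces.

3 4 5 6

From /o/ at 3 rightward: 4 /u/ is itself a trigger — this domain ends here.
From /u/ at 4 rightward: 5 /i/ → [+round]; 6 /i/ → [+round]; bound reached.
Targets with no active source: positions 1 2 7 stay [-round].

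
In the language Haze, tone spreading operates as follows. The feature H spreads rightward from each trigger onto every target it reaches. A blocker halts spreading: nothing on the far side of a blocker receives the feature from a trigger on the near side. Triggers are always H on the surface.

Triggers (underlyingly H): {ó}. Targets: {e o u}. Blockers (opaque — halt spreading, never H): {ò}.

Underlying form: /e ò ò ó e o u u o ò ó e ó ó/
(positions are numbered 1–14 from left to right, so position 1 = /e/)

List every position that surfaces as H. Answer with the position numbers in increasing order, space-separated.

From /ó/ at 4 rightward: 5 /e/ → H; 6 /o/ → H; 7 /u/ → H; 8 /u/ → H; 9 /o/ → H; 10 /ò/ blocks.
From /ó/ at 11 rightward: 12 /e/ → H; 13 /ó/ is itself a trigger — this domain ends here.
From /ó/ at 13 rightward: 14 /ó/ is itself a trigger — this domain ends here.
From /ó/ at 14 rightward: word edge.
Target with no active source: position 1 stays [-high tone].

4 5 6 7 8 9 11 12 13 14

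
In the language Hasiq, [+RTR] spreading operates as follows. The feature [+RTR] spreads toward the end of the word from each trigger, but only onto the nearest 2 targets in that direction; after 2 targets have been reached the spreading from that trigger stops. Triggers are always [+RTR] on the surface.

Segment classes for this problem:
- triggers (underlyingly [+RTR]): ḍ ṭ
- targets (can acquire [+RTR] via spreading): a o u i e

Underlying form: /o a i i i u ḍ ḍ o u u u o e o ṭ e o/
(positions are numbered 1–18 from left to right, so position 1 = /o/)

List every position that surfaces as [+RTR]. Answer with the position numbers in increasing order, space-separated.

From /ḍ/ at 7 rightward: 8 /ḍ/ is itself a trigger — this domain ends here.
From /ḍ/ at 8 rightward: 9 /o/ → [+RTR]; 10 /u/ → [+RTR]; bound reached.
From /ṭ/ at 16 rightward: 17 /e/ → [+RTR]; 18 /o/ → [+RTR]; bound reached.
Targets with no active source: positions 1 2 3 4 5 6 11 12 13 14 15 stay [-emphatic].

7 8 9 10 16 17 18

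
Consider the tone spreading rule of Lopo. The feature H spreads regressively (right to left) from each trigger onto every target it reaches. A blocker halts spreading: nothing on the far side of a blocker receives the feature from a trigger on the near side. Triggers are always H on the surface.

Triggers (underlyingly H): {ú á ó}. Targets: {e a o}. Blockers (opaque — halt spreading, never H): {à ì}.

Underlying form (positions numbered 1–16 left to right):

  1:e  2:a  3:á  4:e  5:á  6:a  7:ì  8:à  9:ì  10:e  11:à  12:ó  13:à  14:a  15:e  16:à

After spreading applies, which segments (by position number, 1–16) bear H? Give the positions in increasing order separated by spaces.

1 2 3 4 5 12

From /á/ at 3 leftward: 2 /a/ → H; 1 /e/ → H; word edge.
From /á/ at 5 leftward: 4 /e/ → H; 3 /á/ is itself a trigger — this domain ends here.
From /ó/ at 12 leftward: 11 /à/ blocks.
Targets with no active source: positions 6 10 14 15 stay [-high tone].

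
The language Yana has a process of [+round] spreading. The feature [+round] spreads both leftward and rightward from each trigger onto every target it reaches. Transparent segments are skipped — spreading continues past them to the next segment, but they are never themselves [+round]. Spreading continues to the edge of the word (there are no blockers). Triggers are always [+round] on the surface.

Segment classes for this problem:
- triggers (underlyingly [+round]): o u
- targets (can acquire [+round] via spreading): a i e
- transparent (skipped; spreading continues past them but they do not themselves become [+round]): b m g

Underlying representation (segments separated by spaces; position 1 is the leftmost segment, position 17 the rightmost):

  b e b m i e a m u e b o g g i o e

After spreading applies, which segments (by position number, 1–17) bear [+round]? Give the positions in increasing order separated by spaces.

2 5 6 7 9 10 12 15 16 17

From /u/ at 9 rightward: 10 /e/ → [+round]; 11 /b/ transparent; 12 /o/ is itself a trigger — this domain ends here.
From /u/ at 9 leftward: 8 /m/ transparent; 7 /a/ → [+round]; 6 /e/ → [+round]; 5 /i/ → [+round]; 4 /m/ transparent; 3 /b/ transparent; 2 /e/ → [+round]; 1 /b/ transparent; word edge.
From /o/ at 12 rightward: 13 /g/ transparent; 14 /g/ transparent; 15 /i/ → [+round]; 16 /o/ is itself a trigger — this domain ends here.
From /o/ at 12 leftward: 11 /b/ transparent; 10 /e/ → [+round]; 9 /u/ is itself a trigger — this domain ends here.
From /o/ at 16 rightward: 17 /e/ → [+round]; word edge.
From /o/ at 16 leftward: 15 /i/ → [+round]; 14 /g/ transparent; 13 /g/ transparent; 12 /o/ is itself a trigger — this domain ends here.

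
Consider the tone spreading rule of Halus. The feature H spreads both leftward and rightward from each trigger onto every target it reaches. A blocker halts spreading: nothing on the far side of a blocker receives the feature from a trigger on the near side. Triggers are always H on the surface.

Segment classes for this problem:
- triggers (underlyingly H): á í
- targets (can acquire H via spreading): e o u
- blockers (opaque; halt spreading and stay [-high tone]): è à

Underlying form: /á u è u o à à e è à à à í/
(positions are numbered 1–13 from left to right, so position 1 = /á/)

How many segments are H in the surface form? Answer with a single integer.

3

From /á/ at 1 rightward: 2 /u/ → H; 3 /è/ blocks.
From /á/ at 1 leftward: word edge.
From /í/ at 13 rightward: word edge.
From /í/ at 13 leftward: 12 /à/ blocks.
Targets with no active source: positions 4 5 8 stay [-high tone].
H positions on the surface: 1 2 13.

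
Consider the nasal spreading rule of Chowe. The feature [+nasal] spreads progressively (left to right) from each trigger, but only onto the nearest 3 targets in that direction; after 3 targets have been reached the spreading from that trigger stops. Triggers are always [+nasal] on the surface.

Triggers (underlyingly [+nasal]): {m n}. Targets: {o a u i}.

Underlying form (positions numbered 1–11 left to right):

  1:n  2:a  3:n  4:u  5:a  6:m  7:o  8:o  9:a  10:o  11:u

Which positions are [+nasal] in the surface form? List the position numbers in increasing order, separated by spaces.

From /n/ at 1 rightward: 2 /a/ → [+nasal]; 3 /n/ is itself a trigger — this domain ends here.
From /n/ at 3 rightward: 4 /u/ → [+nasal]; 5 /a/ → [+nasal]; 6 /m/ is itself a trigger — this domain ends here.
From /m/ at 6 rightward: 7 /o/ → [+nasal]; 8 /o/ → [+nasal]; 9 /a/ → [+nasal]; bound reached.
Targets with no active source: positions 10 11 stay [-nasal].

1 2 3 4 5 6 7 8 9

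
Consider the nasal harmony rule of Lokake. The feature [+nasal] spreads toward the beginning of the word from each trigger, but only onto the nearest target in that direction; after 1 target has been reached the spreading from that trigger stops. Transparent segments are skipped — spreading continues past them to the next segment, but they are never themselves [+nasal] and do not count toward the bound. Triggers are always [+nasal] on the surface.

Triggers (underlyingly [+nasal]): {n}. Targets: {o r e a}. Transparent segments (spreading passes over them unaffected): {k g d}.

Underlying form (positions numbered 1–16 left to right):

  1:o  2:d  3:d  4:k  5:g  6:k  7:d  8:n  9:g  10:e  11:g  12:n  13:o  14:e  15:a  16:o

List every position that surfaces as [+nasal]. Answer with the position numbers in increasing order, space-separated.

1 8 10 12

From /n/ at 8 leftward: 7 /d/ transparent; 6 /k/ transparent; 5 /g/ transparent; 4 /k/ transparent; 3 /d/ transparent; 2 /d/ transparent; 1 /o/ → [+nasal]; bound reached.
From /n/ at 12 leftward: 11 /g/ transparent; 10 /e/ → [+nasal]; bound reached.
Targets with no active source: positions 13 14 15 16 stay [-nasal].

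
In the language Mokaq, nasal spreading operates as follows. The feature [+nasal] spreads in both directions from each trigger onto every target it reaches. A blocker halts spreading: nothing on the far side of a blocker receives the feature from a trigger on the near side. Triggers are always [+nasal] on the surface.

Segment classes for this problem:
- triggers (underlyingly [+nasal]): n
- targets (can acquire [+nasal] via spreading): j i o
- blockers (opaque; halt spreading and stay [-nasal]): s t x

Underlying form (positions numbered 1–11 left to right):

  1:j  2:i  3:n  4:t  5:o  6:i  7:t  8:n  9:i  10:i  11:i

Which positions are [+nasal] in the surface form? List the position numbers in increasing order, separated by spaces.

From /n/ at 3 rightward: 4 /t/ blocks.
From /n/ at 3 leftward: 2 /i/ → [+nasal]; 1 /j/ → [+nasal]; word edge.
From /n/ at 8 rightward: 9 /i/ → [+nasal]; 10 /i/ → [+nasal]; 11 /i/ → [+nasal]; word edge.
From /n/ at 8 leftward: 7 /t/ blocks.
Targets with no active source: positions 5 6 stay [-nasal].

1 2 3 8 9 10 11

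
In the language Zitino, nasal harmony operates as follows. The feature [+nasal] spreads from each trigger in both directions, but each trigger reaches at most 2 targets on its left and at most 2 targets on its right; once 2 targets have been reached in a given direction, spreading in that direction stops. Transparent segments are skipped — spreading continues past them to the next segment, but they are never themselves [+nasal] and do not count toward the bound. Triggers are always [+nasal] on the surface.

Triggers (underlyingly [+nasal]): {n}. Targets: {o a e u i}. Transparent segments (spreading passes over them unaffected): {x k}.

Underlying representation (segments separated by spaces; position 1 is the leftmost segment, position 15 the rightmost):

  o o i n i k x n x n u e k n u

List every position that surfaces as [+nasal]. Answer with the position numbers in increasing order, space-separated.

From /n/ at 4 rightward: 5 /i/ → [+nasal]; 6 /k/ transparent; 7 /x/ transparent; 8 /n/ is itself a trigger — this domain ends here.
From /n/ at 4 leftward: 3 /i/ → [+nasal]; 2 /o/ → [+nasal]; bound reached.
From /n/ at 8 rightward: 9 /x/ transparent; 10 /n/ is itself a trigger — this domain ends here.
From /n/ at 8 leftward: 7 /x/ transparent; 6 /k/ transparent; 5 /i/ → [+nasal]; 4 /n/ is itself a trigger — this domain ends here.
From /n/ at 10 rightward: 11 /u/ → [+nasal]; 12 /e/ → [+nasal]; bound reached.
From /n/ at 10 leftward: 9 /x/ transparent; 8 /n/ is itself a trigger — this domain ends here.
From /n/ at 14 rightward: 15 /u/ → [+nasal]; word edge.
From /n/ at 14 leftward: 13 /k/ transparent; 12 /e/ → [+nasal]; 11 /u/ → [+nasal]; bound reached.
Target with no active source: position 1 stays [-nasal].

2 3 4 5 8 10 11 12 14 15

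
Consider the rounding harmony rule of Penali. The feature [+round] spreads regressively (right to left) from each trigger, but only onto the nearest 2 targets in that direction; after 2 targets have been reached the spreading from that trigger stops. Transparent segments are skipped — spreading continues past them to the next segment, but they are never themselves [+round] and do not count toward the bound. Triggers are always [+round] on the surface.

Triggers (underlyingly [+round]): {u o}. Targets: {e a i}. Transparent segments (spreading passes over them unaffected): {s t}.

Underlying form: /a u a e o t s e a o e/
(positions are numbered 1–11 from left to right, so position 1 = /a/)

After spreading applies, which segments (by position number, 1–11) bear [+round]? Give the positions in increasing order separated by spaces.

1 2 3 4 5 8 9 10

From /u/ at 2 leftward: 1 /a/ → [+round]; word edge.
From /o/ at 5 leftward: 4 /e/ → [+round]; 3 /a/ → [+round]; bound reached.
From /o/ at 10 leftward: 9 /a/ → [+round]; 8 /e/ → [+round]; bound reached.
Target with no active source: position 11 stays [-round].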